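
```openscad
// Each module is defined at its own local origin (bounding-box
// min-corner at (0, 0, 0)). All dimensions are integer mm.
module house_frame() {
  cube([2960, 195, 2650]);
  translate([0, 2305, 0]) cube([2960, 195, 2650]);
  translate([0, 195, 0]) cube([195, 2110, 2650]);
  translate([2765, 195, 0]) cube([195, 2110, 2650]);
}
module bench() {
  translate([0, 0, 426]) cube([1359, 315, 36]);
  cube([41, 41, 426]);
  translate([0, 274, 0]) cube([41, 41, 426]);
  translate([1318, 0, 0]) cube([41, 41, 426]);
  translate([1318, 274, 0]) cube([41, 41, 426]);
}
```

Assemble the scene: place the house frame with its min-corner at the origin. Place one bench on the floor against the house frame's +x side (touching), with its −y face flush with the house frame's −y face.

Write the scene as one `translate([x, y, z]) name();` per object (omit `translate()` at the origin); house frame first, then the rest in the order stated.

house_frame();
translate([2960, 0, 0]) bench();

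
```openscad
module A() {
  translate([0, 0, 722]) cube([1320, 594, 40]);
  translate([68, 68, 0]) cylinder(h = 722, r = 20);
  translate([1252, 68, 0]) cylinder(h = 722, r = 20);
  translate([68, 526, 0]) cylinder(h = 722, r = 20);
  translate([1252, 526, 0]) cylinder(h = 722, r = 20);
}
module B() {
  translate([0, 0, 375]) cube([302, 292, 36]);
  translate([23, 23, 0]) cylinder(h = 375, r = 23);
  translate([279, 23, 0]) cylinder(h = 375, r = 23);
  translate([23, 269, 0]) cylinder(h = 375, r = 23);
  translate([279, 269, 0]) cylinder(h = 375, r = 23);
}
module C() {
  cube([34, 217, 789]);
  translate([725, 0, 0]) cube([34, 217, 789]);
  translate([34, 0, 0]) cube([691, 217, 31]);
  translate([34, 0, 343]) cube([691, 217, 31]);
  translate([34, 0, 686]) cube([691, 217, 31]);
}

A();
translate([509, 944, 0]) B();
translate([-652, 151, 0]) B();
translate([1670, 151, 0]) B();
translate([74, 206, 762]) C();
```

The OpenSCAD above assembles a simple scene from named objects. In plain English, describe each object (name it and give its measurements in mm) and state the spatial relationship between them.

A is a table: top 1320 mm (x) × 594 mm (y), 40 mm thick, upper face at z = 762 mm, on four round legs of 40 mm diameter, each leg's bounding box inset 48 mm from the nearest pair of top edges, running from z = 0 to the bottom of the top.

B is a four-legged stool. The seat is 302×292 mm, 36 mm thick, top at z = 411 mm. It stands on four round legs, each 46 mm in diameter, from z = 0 to the seat underside, each leg's axis is inset half a diameter from the nearest pair of seat edges (so the leg's bounding box is flush with the corner).

C is a bookshelf 759 mm wide overall, 217 mm deep and 789 mm tall. The two sides are 34 mm thick vertical panels. 3 horizontal shelves of 31 mm thickness span between the inner faces of the sides; the lowest shelf sits on the floor and shelves are stacked with a clear vertical gap of 312 mm between each pair.

Three stools sit around the table at the +y, −x, +x sides. The bookshelf is on top of the table.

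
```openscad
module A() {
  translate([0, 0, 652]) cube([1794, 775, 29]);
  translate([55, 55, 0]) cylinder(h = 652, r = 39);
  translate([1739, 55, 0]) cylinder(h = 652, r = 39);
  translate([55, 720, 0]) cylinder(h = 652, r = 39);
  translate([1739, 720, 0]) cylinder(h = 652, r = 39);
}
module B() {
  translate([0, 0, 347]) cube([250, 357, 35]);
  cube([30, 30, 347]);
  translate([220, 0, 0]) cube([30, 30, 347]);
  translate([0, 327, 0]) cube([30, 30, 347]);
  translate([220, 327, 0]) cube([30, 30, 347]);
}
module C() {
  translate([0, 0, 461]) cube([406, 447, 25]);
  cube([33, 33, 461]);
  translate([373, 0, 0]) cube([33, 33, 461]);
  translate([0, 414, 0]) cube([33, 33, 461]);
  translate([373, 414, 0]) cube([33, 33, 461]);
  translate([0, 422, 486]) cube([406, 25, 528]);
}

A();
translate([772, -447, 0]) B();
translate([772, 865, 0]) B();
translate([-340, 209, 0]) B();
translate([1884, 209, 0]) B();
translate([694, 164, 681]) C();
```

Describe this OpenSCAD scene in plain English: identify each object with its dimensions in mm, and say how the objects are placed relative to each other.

A is a table: top 1794 mm (x) × 775 mm (y), 29 mm thick, upper face at z = 681 mm, on four round legs of 78 mm diameter, each leg's bounding box inset 16 mm from the nearest pair of top edges, running from z = 0 to the bottom of the top.

B is a four-legged stool. The seat is 250×357 mm, 35 mm thick, top at z = 382 mm. It stands on four square legs, each 30×30 mm in cross-section, from z = 0 to the seat underside, each flush with a corner of the seat.

C is a chair. The seat is a 406×447×25 mm slab with its top at z = 486 mm, on four 33×33 mm corner legs (flush with the seat edges, standing on z = 0). A flat backrest 25 mm thick, 528 mm tall, spans the full seat width and rises from the seat top along its +y edge, rear face flush with the rear of the seat.

Four stools sit around the table at the −y, +y, −x, +x sides. The chair is on top of the table, centred.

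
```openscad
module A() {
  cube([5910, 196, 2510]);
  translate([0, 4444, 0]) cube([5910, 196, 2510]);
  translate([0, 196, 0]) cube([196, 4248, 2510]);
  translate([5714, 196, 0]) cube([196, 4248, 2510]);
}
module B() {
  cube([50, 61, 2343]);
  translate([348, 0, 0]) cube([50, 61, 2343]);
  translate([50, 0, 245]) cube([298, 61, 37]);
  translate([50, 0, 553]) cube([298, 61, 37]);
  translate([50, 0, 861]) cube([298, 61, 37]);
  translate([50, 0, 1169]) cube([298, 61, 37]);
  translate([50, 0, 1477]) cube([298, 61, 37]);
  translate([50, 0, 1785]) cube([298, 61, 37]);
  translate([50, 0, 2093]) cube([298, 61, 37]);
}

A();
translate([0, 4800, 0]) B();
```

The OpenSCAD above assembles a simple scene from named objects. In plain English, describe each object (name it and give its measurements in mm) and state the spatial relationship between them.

A is a box-shaped house frame (walls only): outside footprint 5910×4640 mm, wall height 2510 mm, wall thickness 196 mm. The two y-facing walls run the full x-width; the two x-facing walls fit between the inner faces of the y-facing walls.

B is a straight ladder. Two 50×61 mm vertical rails, 2343 mm tall, stand 398 mm apart (outside-to-outside) with their front faces coplanar on the −y side. 7 rungs, each 61 mm deep and 37 mm tall, span between the inner faces of the rails, front faces flush with the rails. The lowest rung's underside is at z = 245 mm and rungs are spaced 308 mm apart (underside to underside).

The ladder is on the floor beside the house frame on its +y side.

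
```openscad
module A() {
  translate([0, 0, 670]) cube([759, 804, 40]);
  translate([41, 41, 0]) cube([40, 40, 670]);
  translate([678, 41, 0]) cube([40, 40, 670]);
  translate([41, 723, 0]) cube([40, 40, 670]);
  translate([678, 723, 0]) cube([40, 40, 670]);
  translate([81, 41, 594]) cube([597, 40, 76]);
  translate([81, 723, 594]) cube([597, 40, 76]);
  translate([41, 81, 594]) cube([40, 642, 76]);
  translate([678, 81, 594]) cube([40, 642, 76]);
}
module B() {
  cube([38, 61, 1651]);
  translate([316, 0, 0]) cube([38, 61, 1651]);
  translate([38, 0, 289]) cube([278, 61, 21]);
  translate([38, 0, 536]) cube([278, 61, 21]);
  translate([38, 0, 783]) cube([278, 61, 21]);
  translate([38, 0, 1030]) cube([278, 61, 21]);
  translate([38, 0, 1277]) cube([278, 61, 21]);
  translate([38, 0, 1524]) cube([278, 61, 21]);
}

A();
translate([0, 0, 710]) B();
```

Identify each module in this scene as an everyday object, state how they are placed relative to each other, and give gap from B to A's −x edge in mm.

A is a table. B is a ladder. The ladder is on top of the table. The gap from the ladder to the table's −x edge is 0 mm.

The ladder's min-x is at 0; the table's min-x is 0; gap = 0 mm.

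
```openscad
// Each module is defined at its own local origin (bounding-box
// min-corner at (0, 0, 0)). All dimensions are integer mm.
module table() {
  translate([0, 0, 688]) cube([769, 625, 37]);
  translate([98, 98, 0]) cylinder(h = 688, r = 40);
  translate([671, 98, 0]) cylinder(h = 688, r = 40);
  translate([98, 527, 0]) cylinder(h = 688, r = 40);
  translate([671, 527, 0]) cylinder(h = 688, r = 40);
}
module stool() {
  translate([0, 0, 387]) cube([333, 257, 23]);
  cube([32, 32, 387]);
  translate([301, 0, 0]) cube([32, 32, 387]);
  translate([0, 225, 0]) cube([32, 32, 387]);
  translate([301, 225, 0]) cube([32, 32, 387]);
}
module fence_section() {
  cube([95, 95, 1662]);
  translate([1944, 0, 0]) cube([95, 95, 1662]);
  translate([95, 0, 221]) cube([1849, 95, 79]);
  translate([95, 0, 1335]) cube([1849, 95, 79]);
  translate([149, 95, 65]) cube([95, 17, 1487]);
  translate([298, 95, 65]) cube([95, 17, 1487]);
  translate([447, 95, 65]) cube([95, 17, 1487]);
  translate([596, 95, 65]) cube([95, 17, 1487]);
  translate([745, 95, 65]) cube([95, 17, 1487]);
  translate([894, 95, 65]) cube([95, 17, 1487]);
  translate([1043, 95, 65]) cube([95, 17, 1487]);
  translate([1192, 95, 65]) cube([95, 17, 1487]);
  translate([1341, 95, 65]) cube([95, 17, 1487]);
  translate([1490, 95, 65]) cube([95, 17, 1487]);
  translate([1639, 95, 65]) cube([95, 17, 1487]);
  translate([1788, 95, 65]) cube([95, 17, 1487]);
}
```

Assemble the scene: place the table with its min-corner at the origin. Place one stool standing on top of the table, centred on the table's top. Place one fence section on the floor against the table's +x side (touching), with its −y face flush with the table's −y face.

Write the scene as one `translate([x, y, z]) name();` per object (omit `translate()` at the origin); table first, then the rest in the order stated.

table();
translate([218, 184, 725]) stool();
translate([769, 0, 0]) fence_section();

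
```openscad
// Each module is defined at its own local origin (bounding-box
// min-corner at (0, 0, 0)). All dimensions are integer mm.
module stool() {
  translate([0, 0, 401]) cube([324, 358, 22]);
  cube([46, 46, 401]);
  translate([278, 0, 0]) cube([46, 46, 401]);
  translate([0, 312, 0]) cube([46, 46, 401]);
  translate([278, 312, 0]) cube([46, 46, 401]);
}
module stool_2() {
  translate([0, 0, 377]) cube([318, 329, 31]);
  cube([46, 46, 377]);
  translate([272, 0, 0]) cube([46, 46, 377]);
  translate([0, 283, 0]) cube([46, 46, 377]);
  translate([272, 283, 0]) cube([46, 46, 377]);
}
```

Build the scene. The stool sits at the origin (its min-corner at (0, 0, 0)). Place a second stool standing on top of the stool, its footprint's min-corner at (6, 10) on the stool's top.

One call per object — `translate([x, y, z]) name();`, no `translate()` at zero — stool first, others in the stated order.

stool();
translate([6, 10, 423]) stool_2();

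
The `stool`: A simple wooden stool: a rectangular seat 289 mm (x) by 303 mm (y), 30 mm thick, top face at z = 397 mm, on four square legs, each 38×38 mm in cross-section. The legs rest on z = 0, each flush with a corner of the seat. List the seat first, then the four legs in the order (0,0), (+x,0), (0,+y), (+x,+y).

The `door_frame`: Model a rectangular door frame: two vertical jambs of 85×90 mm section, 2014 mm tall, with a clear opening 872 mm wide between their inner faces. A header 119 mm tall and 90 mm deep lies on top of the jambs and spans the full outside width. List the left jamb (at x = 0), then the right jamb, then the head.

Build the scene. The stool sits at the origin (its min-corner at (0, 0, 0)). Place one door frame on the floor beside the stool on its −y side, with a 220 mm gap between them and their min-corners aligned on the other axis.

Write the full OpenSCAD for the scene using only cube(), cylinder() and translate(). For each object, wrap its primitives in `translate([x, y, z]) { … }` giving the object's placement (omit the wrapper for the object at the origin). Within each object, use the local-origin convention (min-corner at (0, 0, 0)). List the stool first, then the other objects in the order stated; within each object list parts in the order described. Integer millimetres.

translate([0, 0, 367]) cube([289, 303, 30]);
cube([38, 38, 367]);
translate([251, 0, 0]) cube([38, 38, 367]);
translate([0, 265, 0]) cube([38, 38, 367]);
translate([251, 265, 0]) cube([38, 38, 367]);
translate([0, -310, 0]) {
  cube([85, 90, 2014]);
  translate([957, 0, 0]) cube([85, 90, 2014]);
  translate([0, 0, 2014]) cube([1042, 90, 119]);
}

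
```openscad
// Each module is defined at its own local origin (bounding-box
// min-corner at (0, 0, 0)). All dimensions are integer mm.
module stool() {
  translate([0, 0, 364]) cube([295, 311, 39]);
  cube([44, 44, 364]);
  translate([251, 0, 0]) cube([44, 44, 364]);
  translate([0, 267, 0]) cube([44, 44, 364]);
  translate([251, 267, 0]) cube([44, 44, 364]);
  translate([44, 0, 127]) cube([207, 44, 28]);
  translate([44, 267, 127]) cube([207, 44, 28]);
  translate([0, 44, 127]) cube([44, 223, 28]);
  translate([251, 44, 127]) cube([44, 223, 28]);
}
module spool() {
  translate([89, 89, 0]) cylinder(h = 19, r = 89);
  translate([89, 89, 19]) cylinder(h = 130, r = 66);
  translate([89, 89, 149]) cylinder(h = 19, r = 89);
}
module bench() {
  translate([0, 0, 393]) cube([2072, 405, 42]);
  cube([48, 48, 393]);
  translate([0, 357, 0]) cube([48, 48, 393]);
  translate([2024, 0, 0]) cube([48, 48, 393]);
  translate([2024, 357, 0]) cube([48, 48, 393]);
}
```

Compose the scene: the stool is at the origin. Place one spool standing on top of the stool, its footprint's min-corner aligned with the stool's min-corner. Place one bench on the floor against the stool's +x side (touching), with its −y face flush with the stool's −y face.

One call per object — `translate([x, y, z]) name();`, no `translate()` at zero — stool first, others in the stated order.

stool();
translate([0, 0, 403]) spool();
translate([295, 0, 0]) bench();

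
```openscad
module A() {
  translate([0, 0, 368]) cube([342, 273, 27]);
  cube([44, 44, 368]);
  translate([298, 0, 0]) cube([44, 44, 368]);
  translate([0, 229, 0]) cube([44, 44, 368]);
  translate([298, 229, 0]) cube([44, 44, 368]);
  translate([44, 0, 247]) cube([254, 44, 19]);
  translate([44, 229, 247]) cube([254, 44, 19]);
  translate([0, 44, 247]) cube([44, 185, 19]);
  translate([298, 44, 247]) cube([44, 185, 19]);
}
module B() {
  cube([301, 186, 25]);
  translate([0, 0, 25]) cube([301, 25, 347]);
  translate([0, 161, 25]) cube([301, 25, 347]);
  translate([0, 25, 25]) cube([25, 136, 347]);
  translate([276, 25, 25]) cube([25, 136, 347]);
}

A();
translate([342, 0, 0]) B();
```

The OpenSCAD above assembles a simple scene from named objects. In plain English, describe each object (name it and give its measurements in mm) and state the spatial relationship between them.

A is a four-legged stool. The seat is a 342×273×27 mm slab whose top surface is at z = 395 mm; four square legs, each 44×44 mm in cross-section, run from the floor (z = 0) to the underside of the seat, each flush with a corner of the seat. Four stretchers, 44 mm wide and 19 mm tall, connect adjacent legs with their undersides at z = 247 mm, each running between the inner faces of the legs it joins and aligned with the legs' outer faces on the other axis.

B is an open storage box with external size 301×186×372 mm and wall thickness 25 mm (the base is also 25 mm thick). The base covers the whole footprint; the four walls stand on the base, with the y-facing walls full-width and the x-facing walls fitting between their inner faces.

The open box is against the stool's +x side, with their −y faces flush.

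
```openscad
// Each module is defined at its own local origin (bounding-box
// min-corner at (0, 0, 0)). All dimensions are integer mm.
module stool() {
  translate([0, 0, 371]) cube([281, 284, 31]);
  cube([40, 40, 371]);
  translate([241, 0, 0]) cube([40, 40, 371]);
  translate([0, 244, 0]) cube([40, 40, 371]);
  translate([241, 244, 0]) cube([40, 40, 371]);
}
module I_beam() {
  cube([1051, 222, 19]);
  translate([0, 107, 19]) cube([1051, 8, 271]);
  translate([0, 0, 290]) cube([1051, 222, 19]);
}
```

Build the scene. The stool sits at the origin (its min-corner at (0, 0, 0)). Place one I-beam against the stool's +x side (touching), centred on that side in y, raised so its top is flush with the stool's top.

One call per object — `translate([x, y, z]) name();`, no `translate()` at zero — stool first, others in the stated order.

stool();
translate([281, 31, 93]) I_beam();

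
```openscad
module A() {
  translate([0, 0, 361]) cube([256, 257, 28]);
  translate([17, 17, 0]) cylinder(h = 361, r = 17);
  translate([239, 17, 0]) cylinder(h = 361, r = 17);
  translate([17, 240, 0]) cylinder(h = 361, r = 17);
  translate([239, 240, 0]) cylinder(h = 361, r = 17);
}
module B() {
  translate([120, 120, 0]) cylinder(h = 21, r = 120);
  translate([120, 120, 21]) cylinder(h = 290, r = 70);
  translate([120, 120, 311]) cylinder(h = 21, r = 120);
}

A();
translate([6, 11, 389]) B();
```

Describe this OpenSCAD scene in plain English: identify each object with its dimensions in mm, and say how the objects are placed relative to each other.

A is a four-legged stool. The seat is a 256×257×28 mm slab whose top surface is at z = 389 mm; four round legs, each 34 mm in diameter, run from the floor (z = 0) to the underside of the seat, each leg's axis is inset half a diameter from the nearest pair of seat edges (so the leg's bounding box is flush with the corner).

B is a spool: two coaxial disc flanges of radius 120 mm and thickness 21 mm, joined by a core cylinder of radius 70 mm and height 290 mm. The lower flange rests on z = 0 and the three cylinders share a vertical axis.

The spool is on top of the stool.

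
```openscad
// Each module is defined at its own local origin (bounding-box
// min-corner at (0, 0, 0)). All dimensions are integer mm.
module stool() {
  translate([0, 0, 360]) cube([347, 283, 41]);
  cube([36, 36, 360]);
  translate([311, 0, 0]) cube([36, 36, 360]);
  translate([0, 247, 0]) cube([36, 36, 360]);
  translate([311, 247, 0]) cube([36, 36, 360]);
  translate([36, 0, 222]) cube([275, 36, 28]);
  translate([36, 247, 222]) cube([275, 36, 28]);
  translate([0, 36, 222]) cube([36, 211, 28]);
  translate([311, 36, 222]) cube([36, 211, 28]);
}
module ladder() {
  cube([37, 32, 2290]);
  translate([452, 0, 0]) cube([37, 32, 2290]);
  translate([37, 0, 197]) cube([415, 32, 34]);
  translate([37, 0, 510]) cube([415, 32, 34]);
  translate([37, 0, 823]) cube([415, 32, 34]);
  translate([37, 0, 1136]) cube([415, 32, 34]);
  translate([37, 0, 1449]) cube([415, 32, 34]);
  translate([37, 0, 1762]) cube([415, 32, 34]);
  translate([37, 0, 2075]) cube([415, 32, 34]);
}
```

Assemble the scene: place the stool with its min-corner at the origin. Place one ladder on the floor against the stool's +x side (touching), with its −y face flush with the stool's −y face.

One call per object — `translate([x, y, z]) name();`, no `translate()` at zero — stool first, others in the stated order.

stool();
translate([347, 0, 0]) ladder();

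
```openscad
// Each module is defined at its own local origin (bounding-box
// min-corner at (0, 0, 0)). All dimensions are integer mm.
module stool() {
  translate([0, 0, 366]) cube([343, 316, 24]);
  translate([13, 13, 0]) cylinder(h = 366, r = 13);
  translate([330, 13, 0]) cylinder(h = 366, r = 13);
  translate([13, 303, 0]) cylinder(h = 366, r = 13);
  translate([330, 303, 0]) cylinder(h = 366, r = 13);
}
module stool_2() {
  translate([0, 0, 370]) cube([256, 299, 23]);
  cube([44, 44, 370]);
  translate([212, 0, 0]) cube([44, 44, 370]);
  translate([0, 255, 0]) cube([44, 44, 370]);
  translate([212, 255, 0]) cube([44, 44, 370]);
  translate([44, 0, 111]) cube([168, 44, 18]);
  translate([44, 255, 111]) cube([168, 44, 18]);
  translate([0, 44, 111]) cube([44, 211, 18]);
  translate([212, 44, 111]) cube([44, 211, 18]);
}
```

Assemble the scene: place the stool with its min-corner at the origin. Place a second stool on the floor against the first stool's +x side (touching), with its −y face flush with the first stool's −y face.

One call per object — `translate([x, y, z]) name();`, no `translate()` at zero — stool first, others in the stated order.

stool();
translate([343, 0, 0]) stool_2();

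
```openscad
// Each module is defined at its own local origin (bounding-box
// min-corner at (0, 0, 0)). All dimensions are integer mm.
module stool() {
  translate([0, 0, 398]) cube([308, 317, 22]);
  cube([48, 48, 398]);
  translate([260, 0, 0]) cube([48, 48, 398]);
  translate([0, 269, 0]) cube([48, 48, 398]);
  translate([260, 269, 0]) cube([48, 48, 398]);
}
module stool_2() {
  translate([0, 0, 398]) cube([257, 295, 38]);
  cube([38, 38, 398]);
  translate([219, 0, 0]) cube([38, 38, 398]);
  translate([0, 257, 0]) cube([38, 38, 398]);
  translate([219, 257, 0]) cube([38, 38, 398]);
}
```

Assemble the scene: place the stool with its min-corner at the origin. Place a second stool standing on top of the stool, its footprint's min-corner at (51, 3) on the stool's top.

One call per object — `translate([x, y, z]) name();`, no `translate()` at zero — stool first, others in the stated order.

stool();
translate([51, 3, 420]) stool_2();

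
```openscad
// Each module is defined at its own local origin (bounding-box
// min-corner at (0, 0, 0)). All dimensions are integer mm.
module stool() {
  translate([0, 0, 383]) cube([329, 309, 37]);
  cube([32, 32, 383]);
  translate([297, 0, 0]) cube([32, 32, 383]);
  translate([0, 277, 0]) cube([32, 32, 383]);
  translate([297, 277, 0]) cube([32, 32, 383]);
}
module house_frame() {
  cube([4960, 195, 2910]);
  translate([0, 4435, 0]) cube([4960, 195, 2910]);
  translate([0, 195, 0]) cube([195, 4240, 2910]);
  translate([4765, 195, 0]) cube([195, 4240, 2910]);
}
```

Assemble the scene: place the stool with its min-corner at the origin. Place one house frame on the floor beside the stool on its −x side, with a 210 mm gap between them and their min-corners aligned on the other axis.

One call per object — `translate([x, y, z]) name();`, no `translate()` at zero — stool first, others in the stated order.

stool();
translate([-5170, 0, 0]) house_frame();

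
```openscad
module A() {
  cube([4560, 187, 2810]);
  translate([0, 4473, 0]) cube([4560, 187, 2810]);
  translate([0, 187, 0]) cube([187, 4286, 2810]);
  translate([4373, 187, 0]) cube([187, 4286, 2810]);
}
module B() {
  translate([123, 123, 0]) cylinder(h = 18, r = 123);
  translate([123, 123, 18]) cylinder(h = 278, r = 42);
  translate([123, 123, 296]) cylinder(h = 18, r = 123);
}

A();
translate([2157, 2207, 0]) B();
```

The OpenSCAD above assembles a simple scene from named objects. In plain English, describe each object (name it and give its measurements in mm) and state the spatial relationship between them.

A is the wall frame of a small rectangular building: four walls, each 2810 mm tall and 187 mm thick, enclosing a footprint 4560 mm (x) by 4660 mm (y) outside-to-outside, with no floor or roof. The front and back walls (the −y and +y sides) span the full width; the two side walls fit between them.

B is a spool: two coaxial disc flanges of radius 123 mm and thickness 18 mm, joined by a core cylinder of radius 42 mm and height 278 mm. The lower flange rests on z = 0 and the three cylinders share a vertical axis.

The spool sits inside the house frame, centred.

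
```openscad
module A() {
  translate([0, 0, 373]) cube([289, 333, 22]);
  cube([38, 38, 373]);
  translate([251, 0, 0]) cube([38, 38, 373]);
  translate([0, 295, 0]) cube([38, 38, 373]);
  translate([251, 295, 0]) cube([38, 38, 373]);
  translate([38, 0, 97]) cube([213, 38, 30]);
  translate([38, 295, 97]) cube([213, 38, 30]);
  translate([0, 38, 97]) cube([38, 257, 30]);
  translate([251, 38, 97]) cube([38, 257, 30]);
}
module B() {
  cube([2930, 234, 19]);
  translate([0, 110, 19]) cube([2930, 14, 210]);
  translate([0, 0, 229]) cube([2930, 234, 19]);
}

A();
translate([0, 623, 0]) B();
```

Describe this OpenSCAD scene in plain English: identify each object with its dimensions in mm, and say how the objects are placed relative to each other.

A is a four-legged stool. The seat is a 289×333×22 mm slab whose top surface is at z = 395 mm; four square legs, each 38×38 mm in cross-section, run from the floor (z = 0) to the underside of the seat, each flush with a corner of the seat. Four stretchers, 38 mm wide and 30 mm tall, connect adjacent legs with their undersides at z = 97 mm, each running between the inner faces of the legs it joins and aligned with the legs' outer faces on the other axis.

B is an I-beam lying along x, 2930 mm long. Overall section height 248 mm. Two flanges 234 mm wide (y) and 19 mm thick, one on the floor and one at the top; a web 14 mm thick runs between them, centred on the flange width.

The I-beam is on the floor beside the stool on its +y side.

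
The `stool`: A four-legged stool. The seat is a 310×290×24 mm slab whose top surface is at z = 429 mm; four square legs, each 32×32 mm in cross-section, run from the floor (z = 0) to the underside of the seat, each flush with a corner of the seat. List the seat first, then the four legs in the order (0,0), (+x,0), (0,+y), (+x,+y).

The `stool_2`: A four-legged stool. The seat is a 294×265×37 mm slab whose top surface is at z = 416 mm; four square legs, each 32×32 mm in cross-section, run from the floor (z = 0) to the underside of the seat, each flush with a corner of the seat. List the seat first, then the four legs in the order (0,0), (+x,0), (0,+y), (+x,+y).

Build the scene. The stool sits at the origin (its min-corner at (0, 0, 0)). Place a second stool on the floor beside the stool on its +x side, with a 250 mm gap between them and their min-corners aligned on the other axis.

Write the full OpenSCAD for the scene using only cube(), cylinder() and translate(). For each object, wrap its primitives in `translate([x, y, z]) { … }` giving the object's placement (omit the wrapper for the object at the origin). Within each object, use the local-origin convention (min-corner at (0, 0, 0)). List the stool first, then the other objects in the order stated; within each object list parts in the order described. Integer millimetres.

translate([0, 0, 405]) cube([310, 290, 24]);
cube([32, 32, 405]);
translate([278, 0, 0]) cube([32, 32, 405]);
translate([0, 258, 0]) cube([32, 32, 405]);
translate([278, 258, 0]) cube([32, 32, 405]);
translate([560, 0, 0]) {
  translate([0, 0, 379]) cube([294, 265, 37]);
  cube([32, 32, 379]);
  translate([262, 0, 0]) cube([32, 32, 379]);
  translate([0, 233, 0]) cube([32, 32, 379]);
  translate([262, 233, 0]) cube([32, 32, 379]);
}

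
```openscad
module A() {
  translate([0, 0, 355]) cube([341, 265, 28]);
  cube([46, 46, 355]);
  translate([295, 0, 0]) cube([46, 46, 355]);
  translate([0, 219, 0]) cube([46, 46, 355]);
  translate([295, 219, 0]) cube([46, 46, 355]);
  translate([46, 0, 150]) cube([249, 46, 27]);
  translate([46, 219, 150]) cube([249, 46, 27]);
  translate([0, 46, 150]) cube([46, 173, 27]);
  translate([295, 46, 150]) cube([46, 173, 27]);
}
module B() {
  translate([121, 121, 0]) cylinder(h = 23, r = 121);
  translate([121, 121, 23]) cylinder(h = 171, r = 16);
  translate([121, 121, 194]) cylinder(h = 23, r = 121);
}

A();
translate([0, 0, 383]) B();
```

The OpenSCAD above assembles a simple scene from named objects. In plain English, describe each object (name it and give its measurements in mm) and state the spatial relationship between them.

A is a simple wooden stool: a rectangular seat 341 mm (x) by 265 mm (y), 28 mm thick, top face at z = 383 mm, on four square legs, each 46×46 mm in cross-section. The legs rest on z = 0, each flush with a corner of the seat. Four stretchers, 46 mm wide and 27 mm tall, connect adjacent legs with their undersides at z = 150 mm, each running between the inner faces of the legs it joins and aligned with the legs' outer faces on the other axis.

B is a spool: two coaxial disc flanges of radius 121 mm and thickness 23 mm, joined by a core cylinder of radius 16 mm and height 171 mm. The lower flange rests on z = 0 and the three cylinders share a vertical axis.

The spool is on top of the stool.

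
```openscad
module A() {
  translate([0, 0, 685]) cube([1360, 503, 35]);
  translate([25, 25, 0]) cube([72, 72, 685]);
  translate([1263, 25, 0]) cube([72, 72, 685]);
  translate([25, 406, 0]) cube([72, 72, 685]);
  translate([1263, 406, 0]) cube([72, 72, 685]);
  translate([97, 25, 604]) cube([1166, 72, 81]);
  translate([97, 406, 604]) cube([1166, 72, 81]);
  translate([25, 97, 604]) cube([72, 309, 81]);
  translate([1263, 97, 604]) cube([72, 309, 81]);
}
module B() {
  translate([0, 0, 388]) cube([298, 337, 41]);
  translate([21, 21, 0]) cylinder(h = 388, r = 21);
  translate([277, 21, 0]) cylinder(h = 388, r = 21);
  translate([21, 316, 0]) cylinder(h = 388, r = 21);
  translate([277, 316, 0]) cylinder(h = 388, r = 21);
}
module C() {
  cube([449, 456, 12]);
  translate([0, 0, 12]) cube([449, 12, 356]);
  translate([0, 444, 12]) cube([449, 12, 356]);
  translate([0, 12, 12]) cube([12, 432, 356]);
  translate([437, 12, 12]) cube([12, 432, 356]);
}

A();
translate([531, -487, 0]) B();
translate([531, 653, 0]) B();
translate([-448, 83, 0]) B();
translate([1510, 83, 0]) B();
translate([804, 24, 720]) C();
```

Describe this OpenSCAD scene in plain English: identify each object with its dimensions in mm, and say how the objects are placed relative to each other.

A is a table with a 1360×503 mm rectangular top, 35 mm thick, top surface at z = 720 mm, supported by four 72×72 mm square legs, each inset 25 mm from the nearest pair of top edges, running from the floor. Four apron rails, 72 mm thick and 81 mm tall, run between adjacent legs with their top edges flush with the underside of the top and their outer faces flush with the legs' outer faces.

B is a simple wooden stool: a rectangular seat 298 mm (x) by 337 mm (y), 41 mm thick, top face at z = 429 mm, on four round legs, each 42 mm in diameter. The legs rest on z = 0, each leg's axis is inset half a diameter from the nearest pair of seat edges (so the leg's bounding box is flush with the corner).

C is an open storage box with external size 449×456×368 mm and wall thickness 12 mm (the base is also 12 mm thick). The base covers the whole footprint; the four walls stand on the base, with the y-facing walls full-width and the x-facing walls fitting between their inner faces.

Four stools sit around the table at the −y, +y, −x, +x sides. The open box is on top of the table.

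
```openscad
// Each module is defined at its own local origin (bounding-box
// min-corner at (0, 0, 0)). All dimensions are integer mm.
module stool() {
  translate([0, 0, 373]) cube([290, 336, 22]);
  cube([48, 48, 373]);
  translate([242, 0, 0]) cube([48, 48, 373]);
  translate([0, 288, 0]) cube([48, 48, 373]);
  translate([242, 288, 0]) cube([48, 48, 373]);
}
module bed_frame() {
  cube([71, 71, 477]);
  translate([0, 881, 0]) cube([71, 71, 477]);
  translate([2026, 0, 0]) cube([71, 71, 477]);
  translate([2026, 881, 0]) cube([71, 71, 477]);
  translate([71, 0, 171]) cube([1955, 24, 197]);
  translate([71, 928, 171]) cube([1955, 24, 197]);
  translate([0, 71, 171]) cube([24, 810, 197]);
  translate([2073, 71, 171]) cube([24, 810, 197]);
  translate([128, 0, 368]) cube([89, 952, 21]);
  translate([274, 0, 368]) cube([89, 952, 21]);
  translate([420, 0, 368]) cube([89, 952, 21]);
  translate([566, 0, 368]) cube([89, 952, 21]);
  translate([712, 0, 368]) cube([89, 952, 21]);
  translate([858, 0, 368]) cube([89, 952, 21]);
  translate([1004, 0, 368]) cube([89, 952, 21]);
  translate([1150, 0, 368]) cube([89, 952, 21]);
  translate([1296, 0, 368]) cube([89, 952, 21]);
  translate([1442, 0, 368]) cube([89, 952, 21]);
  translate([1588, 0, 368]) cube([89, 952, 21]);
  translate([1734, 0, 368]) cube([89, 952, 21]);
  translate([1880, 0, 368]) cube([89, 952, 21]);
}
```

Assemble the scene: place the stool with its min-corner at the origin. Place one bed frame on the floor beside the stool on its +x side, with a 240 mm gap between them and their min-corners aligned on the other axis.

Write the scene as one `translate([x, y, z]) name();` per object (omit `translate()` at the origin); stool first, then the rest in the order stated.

stool();
translate([530, 0, 0]) bed_frame();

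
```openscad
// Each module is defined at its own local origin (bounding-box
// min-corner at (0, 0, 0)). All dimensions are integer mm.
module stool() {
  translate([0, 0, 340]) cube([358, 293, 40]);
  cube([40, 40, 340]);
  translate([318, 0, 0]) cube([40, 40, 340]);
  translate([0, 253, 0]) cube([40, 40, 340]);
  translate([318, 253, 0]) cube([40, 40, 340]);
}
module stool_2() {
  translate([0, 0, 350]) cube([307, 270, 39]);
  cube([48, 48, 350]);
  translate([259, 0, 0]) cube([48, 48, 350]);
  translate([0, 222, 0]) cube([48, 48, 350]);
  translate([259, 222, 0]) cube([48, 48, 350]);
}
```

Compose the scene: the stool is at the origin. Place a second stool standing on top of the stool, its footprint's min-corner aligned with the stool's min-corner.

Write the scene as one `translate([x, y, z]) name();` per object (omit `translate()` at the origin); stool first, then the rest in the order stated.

stool();
translate([0, 0, 380]) stool_2();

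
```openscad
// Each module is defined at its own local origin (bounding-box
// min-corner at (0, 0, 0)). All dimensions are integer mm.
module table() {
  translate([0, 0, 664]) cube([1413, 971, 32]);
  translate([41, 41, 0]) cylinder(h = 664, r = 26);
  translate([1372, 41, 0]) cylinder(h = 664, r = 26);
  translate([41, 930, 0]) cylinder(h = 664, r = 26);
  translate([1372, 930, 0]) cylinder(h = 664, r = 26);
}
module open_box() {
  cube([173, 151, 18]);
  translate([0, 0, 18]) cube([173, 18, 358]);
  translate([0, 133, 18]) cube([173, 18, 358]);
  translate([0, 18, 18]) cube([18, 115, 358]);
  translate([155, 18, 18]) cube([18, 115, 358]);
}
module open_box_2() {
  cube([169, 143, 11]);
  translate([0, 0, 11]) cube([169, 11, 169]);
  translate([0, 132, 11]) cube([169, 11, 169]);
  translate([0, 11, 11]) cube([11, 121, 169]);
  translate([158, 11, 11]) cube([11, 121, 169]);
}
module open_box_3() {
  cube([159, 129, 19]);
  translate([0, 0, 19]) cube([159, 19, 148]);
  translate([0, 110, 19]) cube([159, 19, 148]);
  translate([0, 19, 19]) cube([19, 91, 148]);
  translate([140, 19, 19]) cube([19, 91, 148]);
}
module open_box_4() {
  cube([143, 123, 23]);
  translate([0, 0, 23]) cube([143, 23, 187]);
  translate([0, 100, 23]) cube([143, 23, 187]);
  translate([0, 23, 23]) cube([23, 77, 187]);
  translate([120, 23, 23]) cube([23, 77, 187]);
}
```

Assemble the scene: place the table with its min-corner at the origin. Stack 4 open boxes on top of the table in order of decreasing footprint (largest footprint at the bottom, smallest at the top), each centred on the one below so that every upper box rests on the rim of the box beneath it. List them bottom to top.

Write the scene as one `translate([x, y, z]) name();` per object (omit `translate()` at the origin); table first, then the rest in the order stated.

table();
translate([620, 410, 696]) open_box();
translate([622, 414, 1072]) open_box_2();
translate([627, 421, 1252]) open_box_3();
translate([635, 424, 1419]) open_box_4();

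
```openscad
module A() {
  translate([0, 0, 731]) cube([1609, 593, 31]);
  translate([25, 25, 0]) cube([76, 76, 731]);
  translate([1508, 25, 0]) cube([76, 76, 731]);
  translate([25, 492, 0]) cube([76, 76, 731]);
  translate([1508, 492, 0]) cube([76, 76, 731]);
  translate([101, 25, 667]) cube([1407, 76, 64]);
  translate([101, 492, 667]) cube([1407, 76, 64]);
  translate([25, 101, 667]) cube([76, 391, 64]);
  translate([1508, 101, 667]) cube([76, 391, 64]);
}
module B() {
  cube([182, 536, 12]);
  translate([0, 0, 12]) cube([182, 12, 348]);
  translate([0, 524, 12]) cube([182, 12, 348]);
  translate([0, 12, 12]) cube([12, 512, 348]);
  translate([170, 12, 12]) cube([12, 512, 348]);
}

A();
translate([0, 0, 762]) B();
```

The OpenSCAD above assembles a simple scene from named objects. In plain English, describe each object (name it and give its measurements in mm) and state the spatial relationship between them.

A is a table: top 1609 mm (x) × 593 mm (y), 31 mm thick, upper face at z = 762 mm, on four 76×76 mm square legs, each inset 25 mm from the nearest pair of top edges, running from z = 0 to the bottom of the top. Four apron rails, 76 mm thick and 64 mm tall, run between adjacent legs with their top edges flush with the underside of the top and their outer faces flush with the legs' outer faces.

B is an open-topped rectangular box: outside dimensions 182×536×360 mm, with a uniform wall and base thickness of 12 mm. The base is a full 182×536 slab on the floor; four walls sit on top of the base. The front and back walls (the −y and +y sides) span the full width; the two side walls fit between them.

The open box is on top of the table.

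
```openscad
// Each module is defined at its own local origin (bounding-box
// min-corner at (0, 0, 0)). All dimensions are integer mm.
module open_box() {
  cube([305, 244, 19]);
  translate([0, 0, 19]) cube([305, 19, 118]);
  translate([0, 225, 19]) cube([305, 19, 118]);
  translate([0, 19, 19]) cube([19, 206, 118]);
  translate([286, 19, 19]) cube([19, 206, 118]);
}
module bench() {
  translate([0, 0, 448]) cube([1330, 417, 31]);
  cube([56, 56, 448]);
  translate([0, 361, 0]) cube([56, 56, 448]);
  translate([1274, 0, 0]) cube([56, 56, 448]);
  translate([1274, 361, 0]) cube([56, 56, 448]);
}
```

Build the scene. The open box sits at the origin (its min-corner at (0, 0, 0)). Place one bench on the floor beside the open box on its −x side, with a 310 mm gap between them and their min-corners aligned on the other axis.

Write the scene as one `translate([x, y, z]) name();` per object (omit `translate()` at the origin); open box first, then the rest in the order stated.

open_box();
translate([-1640, 0, 0]) bench();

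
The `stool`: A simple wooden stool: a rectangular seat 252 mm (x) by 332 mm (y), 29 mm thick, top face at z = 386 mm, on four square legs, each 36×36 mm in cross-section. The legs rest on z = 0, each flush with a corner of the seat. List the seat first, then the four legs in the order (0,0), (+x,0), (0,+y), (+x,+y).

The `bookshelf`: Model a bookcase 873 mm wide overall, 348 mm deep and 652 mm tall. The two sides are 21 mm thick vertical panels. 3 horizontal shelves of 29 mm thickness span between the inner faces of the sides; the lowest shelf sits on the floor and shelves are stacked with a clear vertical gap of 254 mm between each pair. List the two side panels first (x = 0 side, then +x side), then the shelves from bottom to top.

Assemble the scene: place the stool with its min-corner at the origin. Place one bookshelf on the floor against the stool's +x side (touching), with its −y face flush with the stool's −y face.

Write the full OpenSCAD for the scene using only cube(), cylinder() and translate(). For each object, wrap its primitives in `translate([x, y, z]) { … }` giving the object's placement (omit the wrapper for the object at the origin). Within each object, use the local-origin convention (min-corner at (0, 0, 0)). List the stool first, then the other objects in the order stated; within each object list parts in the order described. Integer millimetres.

translate([0, 0, 357]) cube([252, 332, 29]);
cube([36, 36, 357]);
translate([216, 0, 0]) cube([36, 36, 357]);
translate([0, 296, 0]) cube([36, 36, 357]);
translate([216, 296, 0]) cube([36, 36, 357]);
translate([252, 0, 0]) {
  cube([21, 348, 652]);
  translate([852, 0, 0]) cube([21, 348, 652]);
  translate([21, 0, 0]) cube([831, 348, 29]);
  translate([21, 0, 283]) cube([831, 348, 29]);
  translate([21, 0, 566]) cube([831, 348, 29]);
}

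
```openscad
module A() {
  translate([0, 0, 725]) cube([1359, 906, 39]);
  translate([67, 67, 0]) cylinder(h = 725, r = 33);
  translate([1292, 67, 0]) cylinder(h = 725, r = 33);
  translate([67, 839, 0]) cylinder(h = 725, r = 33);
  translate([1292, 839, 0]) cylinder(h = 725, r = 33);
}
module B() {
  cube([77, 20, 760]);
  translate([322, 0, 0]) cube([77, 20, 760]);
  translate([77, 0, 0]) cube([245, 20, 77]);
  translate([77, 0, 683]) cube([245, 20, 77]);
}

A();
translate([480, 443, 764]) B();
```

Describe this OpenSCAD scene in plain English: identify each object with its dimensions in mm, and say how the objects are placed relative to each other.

A is a table: top 1359 mm (x) × 906 mm (y), 39 mm thick, upper face at z = 764 mm, on four round legs of 66 mm diameter, each leg's bounding box inset 34 mm from the nearest pair of top edges, running from z = 0 to the bottom of the top.

B is a picture frame with a 245×606 mm rectangular opening (x by z) and a uniform 77 mm border on every side. Frame depth is 20 mm along y. It is built from two vertical stiles running the full outside height and two horizontal rails spanning the gap between the stiles.

The picture frame is on top of the table, centred.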